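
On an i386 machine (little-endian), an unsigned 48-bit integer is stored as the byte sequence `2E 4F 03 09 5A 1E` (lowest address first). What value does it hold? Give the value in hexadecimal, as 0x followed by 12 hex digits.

0x1E5A09034F2E

In little-endian order the low byte comes first in memory.
Reassemble most-significant byte first: 1E 5A 09 03 4F 2E → 0x1E5A09034F2E.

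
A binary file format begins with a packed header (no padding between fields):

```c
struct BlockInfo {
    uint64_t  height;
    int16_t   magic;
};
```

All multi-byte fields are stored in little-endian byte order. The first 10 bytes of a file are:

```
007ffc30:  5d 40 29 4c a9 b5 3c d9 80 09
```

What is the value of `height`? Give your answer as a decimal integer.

`height` is the first field, at byte offset 0, occupying 8 bytes.
Bytes at offsets 0..7: 5D 40 29 4C A9 B5 3C D9.
Little-endian: lowest address holds the least-significant byte.
Reassemble most-significant byte first: D9 3C B5 A9 4C 29 40 5D → 0xD93CB5A94C29405D.
0xD93CB5A94C29405D = 15653586143564873821.

15653586143564873821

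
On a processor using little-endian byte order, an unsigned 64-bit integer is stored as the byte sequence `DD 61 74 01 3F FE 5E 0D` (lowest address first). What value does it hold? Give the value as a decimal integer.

Little-endian stores the least-significant byte at the lowest address.
Reassemble most-significant byte first: 0D 5E FE 3F 01 74 61 DD → 0x0D5EFE3F017461DD.
0x0D5EFE3F017461DD = 963486916864664029.

963486916864664029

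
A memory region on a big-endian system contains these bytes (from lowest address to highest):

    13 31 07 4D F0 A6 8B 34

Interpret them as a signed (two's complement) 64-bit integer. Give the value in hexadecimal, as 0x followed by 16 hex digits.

0x1331074DF0A68B34

Big-endian: lowest address holds the most-significant byte.
The bytes are already most-significant first: 0x1331074DF0A68B34.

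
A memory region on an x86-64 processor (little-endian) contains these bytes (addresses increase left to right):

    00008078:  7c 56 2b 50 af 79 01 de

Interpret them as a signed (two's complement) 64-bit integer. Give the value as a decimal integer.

-2449542928441584004

In little-endian order the low byte comes first in memory.
Reassemble most-significant byte first: DE 01 79 AF 50 2B 56 7C → 0xDE0179AF502B567C.
Top bit is set, so as a signed 64-bit value this is 0xDE0179AF502B567C − 2^64 = -2449542928441584004.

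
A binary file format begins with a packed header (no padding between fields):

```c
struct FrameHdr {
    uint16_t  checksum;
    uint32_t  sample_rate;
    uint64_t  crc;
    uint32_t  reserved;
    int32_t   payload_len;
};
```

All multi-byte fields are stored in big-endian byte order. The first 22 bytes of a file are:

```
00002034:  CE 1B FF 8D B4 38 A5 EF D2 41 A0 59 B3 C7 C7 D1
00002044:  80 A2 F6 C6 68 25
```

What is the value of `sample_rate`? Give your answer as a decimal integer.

`sample_rate` follows `checksum` (2 bytes), so it starts at byte offset 2 and occupies 4 bytes.
Bytes at offsets 2..5: FF 8D B4 38.
In big-endian order the high byte comes first in memory.
The bytes are already most-significant first: 0xFF8DB438.
0xFF8DB438 = 4287476792.

4287476792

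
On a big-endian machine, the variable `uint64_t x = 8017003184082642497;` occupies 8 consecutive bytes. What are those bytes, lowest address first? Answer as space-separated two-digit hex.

6F 42 1D EB 86 6B E6 41

8017003184082642497 in hexadecimal, padded to 64 bits, is 0x6F421DEB866BE641.
Split into bytes (most-significant first): 6F 42 1D EB 86 6B E6 41.
Big-endian: lowest address holds the most-significant byte.
So the memory order matches the most-significant-first order: 6F 42 1D EB 86 6B E6 41.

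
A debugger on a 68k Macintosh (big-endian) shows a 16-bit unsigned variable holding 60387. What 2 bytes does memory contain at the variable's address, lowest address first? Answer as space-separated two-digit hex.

EB E3

60387 in hexadecimal, padded to 16 bits, is 0xEBE3.
Split into bytes (most-significant first): EB E3.
Big-endian stores the most-significant byte at the lowest address.
So the memory order matches the most-significant-first order: EB E3.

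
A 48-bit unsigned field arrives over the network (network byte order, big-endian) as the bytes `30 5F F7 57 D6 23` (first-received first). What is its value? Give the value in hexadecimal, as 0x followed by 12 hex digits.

0x305FF757D623

Big-endian stores the most-significant byte at the lowest address.
The bytes are already most-significant first: 0x305FF757D623.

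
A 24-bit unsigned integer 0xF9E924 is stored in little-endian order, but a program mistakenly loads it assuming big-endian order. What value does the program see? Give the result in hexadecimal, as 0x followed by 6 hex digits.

Stored little-endian, the bytes at ascending addresses are 24 E9 F9.
Read back as big-endian, the last byte is least significant, giving 0x24E9F9.

0x24E9F9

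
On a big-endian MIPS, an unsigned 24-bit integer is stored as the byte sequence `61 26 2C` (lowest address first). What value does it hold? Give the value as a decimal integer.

Big-endian: lowest address holds the most-significant byte.
The bytes are already most-significant first: 0x61262C.
0x61262C = 6366764.

6366764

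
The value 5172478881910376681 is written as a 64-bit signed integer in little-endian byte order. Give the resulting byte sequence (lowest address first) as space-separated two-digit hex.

5172478881910376681 in hexadecimal, padded to 64 bits, is 0x47C856235C7A48E9.
Split into bytes (most-significant first): 47 C8 56 23 5C 7A 48 E9.
Little-endian stores the least-significant byte at the lowest address.
So at ascending addresses the bytes are E9 48 7A 5C 23 56 C8 47.

E9 48 7A 5C 23 56 C8 47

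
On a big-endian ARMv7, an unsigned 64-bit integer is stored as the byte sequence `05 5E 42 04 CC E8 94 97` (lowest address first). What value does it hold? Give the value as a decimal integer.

Big-endian stores the most-significant byte at the lowest address.
The bytes are already most-significant first: 0x055E4204CCE89497.
0x055E4204CCE89497 = 386819206385538199.

386819206385538199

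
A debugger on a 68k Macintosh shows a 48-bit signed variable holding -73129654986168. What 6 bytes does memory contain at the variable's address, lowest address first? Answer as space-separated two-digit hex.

Two's complement of -73129654986168 in 48 bits: 73129654986168 = 0x4282D31BA5B8; invert → 0xBD7D2CE45A47; add 1 → 0xBD7D2CE45A48.
Split into bytes (most-significant first): BD 7D 2C E4 5A 48.
In big-endian order the high byte comes first in memory.
So the memory order matches the most-significant-first order: BD 7D 2C E4 5A 48.

BD 7D 2C E4 5A 48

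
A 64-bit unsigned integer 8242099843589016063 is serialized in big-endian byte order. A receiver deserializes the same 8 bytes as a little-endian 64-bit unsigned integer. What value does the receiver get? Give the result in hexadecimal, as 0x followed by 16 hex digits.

0xFF096DA423D26172

8242099843589016063 in 64-bit hexadecimal is 0x7261D223A46D09FF.
Stored big-endian, the bytes at ascending addresses are 72 61 D2 23 A4 6D 09 FF.
Read back as little-endian, the first byte is least significant, giving 0xFF096DA423D26172.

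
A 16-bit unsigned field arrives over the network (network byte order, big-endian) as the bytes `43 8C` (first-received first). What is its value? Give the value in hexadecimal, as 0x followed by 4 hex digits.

0x438C

Big-endian stores the most-significant byte at the lowest address.
The bytes are already most-significant first: 0x438C.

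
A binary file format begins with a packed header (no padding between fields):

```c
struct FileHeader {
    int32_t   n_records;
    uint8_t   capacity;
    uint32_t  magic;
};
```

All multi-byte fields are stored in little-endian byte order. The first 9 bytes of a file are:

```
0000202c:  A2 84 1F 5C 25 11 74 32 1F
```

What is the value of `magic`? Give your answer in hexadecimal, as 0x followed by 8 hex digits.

`magic` follows `n_records` (4 B), `capacity` (1 B), so it starts at offset 4 + 1 = 5 and occupies 4 bytes.
Bytes at offsets 5..8: 11 74 32 1F.
In little-endian order the low byte comes first in memory.
Reassemble most-significant byte first: 1F 32 74 11 → 0x1F327411.

0x1F327411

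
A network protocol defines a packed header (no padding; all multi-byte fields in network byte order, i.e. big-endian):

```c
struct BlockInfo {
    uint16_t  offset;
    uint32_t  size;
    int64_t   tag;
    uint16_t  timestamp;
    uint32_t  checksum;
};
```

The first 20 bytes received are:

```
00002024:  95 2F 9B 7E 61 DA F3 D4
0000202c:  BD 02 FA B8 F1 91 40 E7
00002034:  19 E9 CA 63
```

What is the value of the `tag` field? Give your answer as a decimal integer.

-876868206936395375

`tag` follows `offset` (2 B), `size` (4 B), so it starts at offset 2 + 4 = 6 and occupies 8 bytes.
Bytes at offsets 6..13: F3 D4 BD 02 FA B8 F1 91.
Big-endian: lowest address holds the most-significant byte.
The bytes are already most-significant first: 0xF3D4BD02FAB8F191.
Top bit is set, so as a signed 64-bit value this is 0xF3D4BD02FAB8F191 − 2^64 = -876868206936395375.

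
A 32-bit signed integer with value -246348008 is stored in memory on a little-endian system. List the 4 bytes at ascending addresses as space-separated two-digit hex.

Two's complement of -246348008 in 32 bits: 246348008 = 0x0EAEF8E8; invert → 0xF1510717; add 1 → 0xF1510718.
Split into bytes (most-significant first): F1 51 07 18.
Little-endian stores the least-significant byte at the lowest address.
So at ascending addresses the bytes are 18 07 51 F1.

18 07 51 F1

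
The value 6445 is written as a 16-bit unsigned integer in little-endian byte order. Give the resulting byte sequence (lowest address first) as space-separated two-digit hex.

6445 in hexadecimal, padded to 16 bits, is 0x192D.
Split into bytes (most-significant first): 19 2D.
In little-endian order the low byte comes first in memory.
So at ascending addresses the bytes are 2D 19.

2D 19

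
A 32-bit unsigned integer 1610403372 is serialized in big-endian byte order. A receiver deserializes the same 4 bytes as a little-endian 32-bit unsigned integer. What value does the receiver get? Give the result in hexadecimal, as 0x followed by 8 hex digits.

1610403372 in 32-bit hexadecimal is 0x5FFCCE2C.
Stored big-endian, the bytes at ascending addresses are 5F FC CE 2C.
Read back as little-endian, the first byte is least significant, giving 0x2CCEFC5F.

0x2CCEFC5F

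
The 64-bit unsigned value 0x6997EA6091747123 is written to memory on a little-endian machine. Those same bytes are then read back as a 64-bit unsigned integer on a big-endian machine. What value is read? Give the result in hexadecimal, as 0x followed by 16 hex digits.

Stored little-endian, the bytes at ascending addresses are 23 71 74 91 60 EA 97 69.
Read back as big-endian, the last byte is least significant, giving 0x2371749160EA9769.

0x2371749160EA9769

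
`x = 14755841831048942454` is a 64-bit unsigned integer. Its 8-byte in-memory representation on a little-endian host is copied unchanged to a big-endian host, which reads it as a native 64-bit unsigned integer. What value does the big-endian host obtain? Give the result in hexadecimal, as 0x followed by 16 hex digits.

14755841831048942454 in 64-bit hexadecimal is 0xCCC747F72D859376.
Stored little-endian, the bytes at ascending addresses are 76 93 85 2D F7 47 C7 CC.
Read back as big-endian, the last byte is least significant, giving 0x7693852DF747C7CC.

0x7693852DF747C7CC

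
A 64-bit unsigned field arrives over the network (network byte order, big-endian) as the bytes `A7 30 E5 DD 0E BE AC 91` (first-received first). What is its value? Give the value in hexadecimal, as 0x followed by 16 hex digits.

Big-endian stores the most-significant byte at the lowest address.
The bytes are already most-significant first: 0xA730E5DD0EBEAC91.

0xA730E5DD0EBEAC91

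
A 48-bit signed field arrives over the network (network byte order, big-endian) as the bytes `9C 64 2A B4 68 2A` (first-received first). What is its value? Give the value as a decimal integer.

-109520949581782

Big-endian stores the most-significant byte at the lowest address.
The bytes are already most-significant first: 0x9C642AB4682A.
Top bit is set, so as a signed 48-bit value this is 0x9C642AB4682A − 2^48 = -109520949581782.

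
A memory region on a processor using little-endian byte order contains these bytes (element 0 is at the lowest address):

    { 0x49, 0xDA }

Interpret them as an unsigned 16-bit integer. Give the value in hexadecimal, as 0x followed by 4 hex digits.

0xDA49

Little-endian: lowest address holds the least-significant byte.
Reassemble most-significant byte first: DA 49 → 0xDA49.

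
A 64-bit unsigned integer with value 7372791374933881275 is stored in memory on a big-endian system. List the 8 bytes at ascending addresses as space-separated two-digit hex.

7372791374933881275 in hexadecimal, padded to 64 bits, is 0x66516AB159FF71BB.
Split into bytes (most-significant first): 66 51 6A B1 59 FF 71 BB.
Big-endian stores the most-significant byte at the lowest address.
So the memory order matches the most-significant-first order: 66 51 6A B1 59 FF 71 BB.

66 51 6A B1 59 FF 71 BB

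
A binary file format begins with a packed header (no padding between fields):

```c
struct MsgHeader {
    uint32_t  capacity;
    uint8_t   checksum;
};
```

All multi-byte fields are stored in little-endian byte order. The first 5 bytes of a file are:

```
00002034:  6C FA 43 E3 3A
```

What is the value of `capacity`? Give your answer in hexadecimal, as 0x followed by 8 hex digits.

`capacity` is the first field, at byte offset 0, occupying 4 bytes.
Bytes at offsets 0..3: 6C FA 43 E3.
Little-endian stores the least-significant byte at the lowest address.
Reassemble most-significant byte first: E3 43 FA 6C → 0xE343FA6C.

0xE343FA6C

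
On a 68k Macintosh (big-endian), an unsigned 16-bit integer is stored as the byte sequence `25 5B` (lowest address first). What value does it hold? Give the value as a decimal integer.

9563

Big-endian stores the most-significant byte at the lowest address.
The bytes are already most-significant first: 0x255B.
0x255B = 9563.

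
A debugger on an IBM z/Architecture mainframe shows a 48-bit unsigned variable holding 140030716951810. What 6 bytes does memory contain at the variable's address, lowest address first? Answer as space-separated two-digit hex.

7F 5B 71 24 3D 02

140030716951810 in hexadecimal, padded to 48 bits, is 0x7F5B71243D02.
Split into bytes (most-significant first): 7F 5B 71 24 3D 02.
Big-endian stores the most-significant byte at the lowest address.
So the memory order matches the most-significant-first order: 7F 5B 71 24 3D 02.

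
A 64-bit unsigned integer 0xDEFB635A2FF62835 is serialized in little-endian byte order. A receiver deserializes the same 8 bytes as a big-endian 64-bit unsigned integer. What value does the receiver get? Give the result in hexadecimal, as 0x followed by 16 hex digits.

Stored little-endian, the bytes at ascending addresses are 35 28 F6 2F 5A 63 FB DE.
Read back as big-endian, the last byte is least significant, giving 0x3528F62F5A63FBDE.

0x3528F62F5A63FBDE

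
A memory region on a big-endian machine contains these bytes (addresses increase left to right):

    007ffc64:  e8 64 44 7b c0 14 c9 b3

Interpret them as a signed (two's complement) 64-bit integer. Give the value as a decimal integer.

Big-endian: lowest address holds the most-significant byte.
The bytes are already most-significant first: 0xE864447BC014C9B3.
Top bit is set, so as a signed 64-bit value this is 0xE864447BC014C9B3 − 2^64 = -1701159460944950861.

-1701159460944950861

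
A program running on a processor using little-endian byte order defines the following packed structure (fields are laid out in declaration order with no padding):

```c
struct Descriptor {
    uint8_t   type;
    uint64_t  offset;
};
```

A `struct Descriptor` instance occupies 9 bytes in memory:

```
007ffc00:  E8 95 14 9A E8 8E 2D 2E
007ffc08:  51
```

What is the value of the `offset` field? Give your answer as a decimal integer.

5849663057811870869

`offset` follows `type` (1 byte), so it starts at byte offset 1 and occupies 8 bytes.
Bytes at offsets 1..8: 95 14 9A E8 8E 2D 2E 51.
Little-endian stores the least-significant byte at the lowest address.
Reassemble most-significant byte first: 51 2E 2D 8E E8 9A 14 95 → 0x512E2D8EE89A1495.
0x512E2D8EE89A1495 = 5849663057811870869.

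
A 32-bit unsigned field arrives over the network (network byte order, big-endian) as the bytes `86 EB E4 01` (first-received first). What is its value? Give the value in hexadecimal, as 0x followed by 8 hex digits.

0x86EBE401

Big-endian stores the most-significant byte at the lowest address.
The bytes are already most-significant first: 0x86EBE401.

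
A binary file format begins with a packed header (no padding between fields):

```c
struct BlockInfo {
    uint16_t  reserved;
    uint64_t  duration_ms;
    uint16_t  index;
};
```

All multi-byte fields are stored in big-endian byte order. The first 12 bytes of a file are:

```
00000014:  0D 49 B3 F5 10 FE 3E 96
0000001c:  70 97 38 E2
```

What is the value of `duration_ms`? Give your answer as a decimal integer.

`duration_ms` follows `reserved` (2 bytes), so it starts at byte offset 2 and occupies 8 bytes.
Bytes at offsets 2..9: B3 F5 10 FE 3E 96 70 97.
Big-endian: lowest address holds the most-significant byte.
The bytes are already most-significant first: 0xB3F510FE3E967097.
0xB3F510FE3E967097 = 12967289386240995479.

12967289386240995479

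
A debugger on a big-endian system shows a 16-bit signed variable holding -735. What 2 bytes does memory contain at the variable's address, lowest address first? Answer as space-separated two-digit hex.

Two's complement of -735 in 16 bits: 735 = 0x02DF; invert → 0xFD20; add 1 → 0xFD21.
Split into bytes (most-significant first): FD 21.
Big-endian: lowest address holds the most-significant byte.
So the memory order matches the most-significant-first order: FD 21.

FD 21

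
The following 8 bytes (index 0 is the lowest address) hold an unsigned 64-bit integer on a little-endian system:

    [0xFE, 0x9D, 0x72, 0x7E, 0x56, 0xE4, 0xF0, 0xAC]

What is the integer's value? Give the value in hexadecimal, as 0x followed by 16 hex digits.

0xACF0E4567E729DFE

In little-endian order the low byte comes first in memory.
Reassemble most-significant byte first: AC F0 E4 56 7E 72 9D FE → 0xACF0E4567E729DFE.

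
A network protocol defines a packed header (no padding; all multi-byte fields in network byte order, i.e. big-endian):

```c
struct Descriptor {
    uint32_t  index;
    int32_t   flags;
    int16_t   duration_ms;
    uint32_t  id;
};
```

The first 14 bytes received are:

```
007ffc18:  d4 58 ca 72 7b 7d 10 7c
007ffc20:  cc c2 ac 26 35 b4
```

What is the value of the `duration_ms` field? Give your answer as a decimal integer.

-13118

`duration_ms` follows `index` (4 B), `flags` (4 B), so it starts at offset 4 + 4 = 8 and occupies 2 bytes.
Bytes at offsets 8..9: CC C2.
Big-endian: lowest address holds the most-significant byte.
The bytes are already most-significant first: 0xCCC2.
Top bit is set, so as a signed 16-bit value this is 0xCCC2 − 2^16 = -13118.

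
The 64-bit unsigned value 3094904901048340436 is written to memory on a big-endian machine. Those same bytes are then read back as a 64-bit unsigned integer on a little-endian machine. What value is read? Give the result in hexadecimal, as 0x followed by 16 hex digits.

0xD40F9A289C4FF32A

3094904901048340436 in 64-bit hexadecimal is 0x2AF34F9C289A0FD4.
Stored big-endian, the bytes at ascending addresses are 2A F3 4F 9C 28 9A 0F D4.
Read back as little-endian, the first byte is least significant, giving 0xD40F9A289C4FF32A.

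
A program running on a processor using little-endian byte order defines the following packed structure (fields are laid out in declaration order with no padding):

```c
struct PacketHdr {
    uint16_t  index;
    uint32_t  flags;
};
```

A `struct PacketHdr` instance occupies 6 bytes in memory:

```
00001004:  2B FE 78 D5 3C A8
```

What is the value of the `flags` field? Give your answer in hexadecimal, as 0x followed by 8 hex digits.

`flags` follows `index` (2 bytes), so it starts at byte offset 2 and occupies 4 bytes.
Bytes at offsets 2..5: 78 D5 3C A8.
Little-endian stores the least-significant byte at the lowest address.
Reassemble most-significant byte first: A8 3C D5 78 → 0xA83CD578.

0xA83CD578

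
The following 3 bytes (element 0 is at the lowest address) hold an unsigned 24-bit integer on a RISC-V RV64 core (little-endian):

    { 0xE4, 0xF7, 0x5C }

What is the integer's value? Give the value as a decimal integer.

In little-endian order the low byte comes first in memory.
Reassemble most-significant byte first: 5C F7 E4 → 0x5CF7E4.
0x5CF7E4 = 6092772.

6092772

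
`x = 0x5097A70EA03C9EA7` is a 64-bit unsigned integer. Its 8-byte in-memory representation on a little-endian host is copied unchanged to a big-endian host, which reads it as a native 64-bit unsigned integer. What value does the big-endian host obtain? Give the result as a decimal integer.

Stored little-endian, the bytes at ascending addresses are A7 9E 3C A0 0E A7 97 50.
Read back as big-endian, the last byte is least significant, giving 0xA79E3CA00EA79750.
0xA79E3CA00EA79750 = 12078157908792547152.

12078157908792547152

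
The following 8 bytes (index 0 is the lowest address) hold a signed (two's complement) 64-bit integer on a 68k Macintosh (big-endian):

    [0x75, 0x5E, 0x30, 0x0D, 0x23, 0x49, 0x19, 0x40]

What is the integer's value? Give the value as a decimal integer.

Big-endian stores the most-significant byte at the lowest address.
The bytes are already most-significant first: 0x755E300D23491940.
0x755E300D23491940 = 8457249983233071424.

8457249983233071424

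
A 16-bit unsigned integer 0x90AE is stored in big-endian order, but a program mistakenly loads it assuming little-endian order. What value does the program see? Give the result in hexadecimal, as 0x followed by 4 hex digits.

Stored big-endian, the bytes at ascending addresses are 90 AE.
Read back as little-endian, the first byte is least significant, giving 0xAE90.

0xAE90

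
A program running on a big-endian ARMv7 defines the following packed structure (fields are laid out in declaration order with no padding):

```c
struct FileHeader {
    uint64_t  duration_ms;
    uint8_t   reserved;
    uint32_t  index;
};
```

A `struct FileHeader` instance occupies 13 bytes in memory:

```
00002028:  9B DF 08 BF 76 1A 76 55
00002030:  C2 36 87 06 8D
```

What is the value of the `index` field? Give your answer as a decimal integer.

`index` follows `duration_ms` (8 B), `reserved` (1 B), so it starts at offset 8 + 1 = 9 and occupies 4 bytes.
Bytes at offsets 9..12: 36 87 06 8D.
In big-endian order the high byte comes first in memory.
The bytes are already most-significant first: 0x3687068D.
0x3687068D = 914818701.

914818701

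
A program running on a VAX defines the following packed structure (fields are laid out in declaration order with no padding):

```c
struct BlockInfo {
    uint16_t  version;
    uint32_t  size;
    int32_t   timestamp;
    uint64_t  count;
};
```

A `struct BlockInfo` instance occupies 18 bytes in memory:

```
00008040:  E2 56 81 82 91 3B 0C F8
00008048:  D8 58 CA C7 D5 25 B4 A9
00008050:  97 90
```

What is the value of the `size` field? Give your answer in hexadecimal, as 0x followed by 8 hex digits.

`size` follows `version` (2 bytes), so it starts at byte offset 2 and occupies 4 bytes.
Bytes at offsets 2..5: 81 82 91 3B.
Little-endian stores the least-significant byte at the lowest address.
Reassemble most-significant byte first: 3B 91 82 81 → 0x3B918281.

0x3B918281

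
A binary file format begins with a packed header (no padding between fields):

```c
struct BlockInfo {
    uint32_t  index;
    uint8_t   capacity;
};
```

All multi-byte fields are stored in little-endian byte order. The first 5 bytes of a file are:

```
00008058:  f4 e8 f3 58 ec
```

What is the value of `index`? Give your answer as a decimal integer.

1492379892

`index` is the first field, at byte offset 0, occupying 4 bytes.
Bytes at offsets 0..3: F4 E8 F3 58.
Little-endian: lowest address holds the least-significant byte.
Reassemble most-significant byte first: 58 F3 E8 F4 → 0x58F3E8F4.
0x58F3E8F4 = 1492379892.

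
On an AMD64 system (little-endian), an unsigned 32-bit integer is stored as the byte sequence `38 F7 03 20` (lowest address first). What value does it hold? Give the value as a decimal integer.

537130808

Little-endian: lowest address holds the least-significant byte.
Reassemble most-significant byte first: 20 03 F7 38 → 0x2003F738.
0x2003F738 = 537130808.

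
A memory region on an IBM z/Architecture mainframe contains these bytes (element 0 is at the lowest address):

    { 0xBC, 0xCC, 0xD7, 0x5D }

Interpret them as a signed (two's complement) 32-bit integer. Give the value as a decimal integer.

-1127426211

Big-endian: lowest address holds the most-significant byte.
The bytes are already most-significant first: 0xBCCCD75D.
Top bit is set, so as a signed 32-bit value this is 0xBCCCD75D − 2^32 = -1127426211.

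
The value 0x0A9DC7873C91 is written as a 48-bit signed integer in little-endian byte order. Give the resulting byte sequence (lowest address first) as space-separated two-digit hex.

Split into bytes (most-significant first): 0A 9D C7 87 3C 91.
Little-endian: lowest address holds the least-significant byte.
So at ascending addresses the bytes are 91 3C 87 C7 9D 0A.

91 3C 87 C7 9D 0A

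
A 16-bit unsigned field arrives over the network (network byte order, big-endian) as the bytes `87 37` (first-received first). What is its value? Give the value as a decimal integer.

Big-endian: lowest address holds the most-significant byte.
The bytes are already most-significant first: 0x8737.
0x8737 = 34615.

34615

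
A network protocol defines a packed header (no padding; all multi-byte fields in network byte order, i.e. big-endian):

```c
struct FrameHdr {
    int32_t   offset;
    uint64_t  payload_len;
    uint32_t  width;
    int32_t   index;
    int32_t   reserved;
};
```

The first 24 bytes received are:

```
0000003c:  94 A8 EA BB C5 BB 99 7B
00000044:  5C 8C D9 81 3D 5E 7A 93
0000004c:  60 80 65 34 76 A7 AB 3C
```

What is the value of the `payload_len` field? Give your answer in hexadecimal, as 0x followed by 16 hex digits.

`payload_len` follows `offset` (4 bytes), so it starts at byte offset 4 and occupies 8 bytes.
Bytes at offsets 4..11: C5 BB 99 7B 5C 8C D9 81.
Big-endian stores the most-significant byte at the lowest address.
The bytes are already most-significant first: 0xC5BB997B5C8CD981.

0xC5BB997B5C8CD981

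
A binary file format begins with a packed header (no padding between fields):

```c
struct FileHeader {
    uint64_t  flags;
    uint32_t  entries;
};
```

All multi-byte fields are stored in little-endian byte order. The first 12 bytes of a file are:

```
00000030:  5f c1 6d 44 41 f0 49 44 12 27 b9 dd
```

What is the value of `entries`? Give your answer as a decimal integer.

`entries` follows `flags` (8 bytes), so it starts at byte offset 8 and occupies 4 bytes.
Bytes at offsets 8..11: 12 27 B9 DD.
Little-endian stores the least-significant byte at the lowest address.
Reassemble most-significant byte first: DD B9 27 12 → 0xDDB92712.
0xDDB92712 = 3719898898.

3719898898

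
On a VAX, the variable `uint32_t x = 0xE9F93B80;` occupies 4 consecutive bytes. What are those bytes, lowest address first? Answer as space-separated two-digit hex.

80 3B F9 E9

Split into bytes (most-significant first): E9 F9 3B 80.
Little-endian: lowest address holds the least-significant byte.
So at ascending addresses the bytes are 80 3B F9 E9.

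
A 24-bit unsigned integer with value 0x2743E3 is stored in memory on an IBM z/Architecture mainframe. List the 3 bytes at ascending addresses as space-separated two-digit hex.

Split into bytes (most-significant first): 27 43 E3.
Big-endian stores the most-significant byte at the lowest address.
So the memory order matches the most-significant-first order: 27 43 E3.

27 43 E3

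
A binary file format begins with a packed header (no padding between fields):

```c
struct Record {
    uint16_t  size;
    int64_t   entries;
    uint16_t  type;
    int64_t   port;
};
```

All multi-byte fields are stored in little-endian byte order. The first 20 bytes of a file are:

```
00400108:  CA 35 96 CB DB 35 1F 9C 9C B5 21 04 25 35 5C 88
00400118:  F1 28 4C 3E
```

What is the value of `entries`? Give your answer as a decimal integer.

-5360237798616216682

`entries` follows `size` (2 bytes), so it starts at byte offset 2 and occupies 8 bytes.
Bytes at offsets 2..9: 96 CB DB 35 1F 9C 9C B5.
Little-endian stores the least-significant byte at the lowest address.
Reassemble most-significant byte first: B5 9C 9C 1F 35 DB CB 96 → 0xB59C9C1F35DBCB96.
Top bit is set, so as a signed 64-bit value this is 0xB59C9C1F35DBCB96 − 2^64 = -5360237798616216682.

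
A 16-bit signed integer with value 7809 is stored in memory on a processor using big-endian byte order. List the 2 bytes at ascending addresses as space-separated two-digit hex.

1E 81

7809 in hexadecimal, padded to 16 bits, is 0x1E81.
Split into bytes (most-significant first): 1E 81.
Big-endian: lowest address holds the most-significant byte.
So the memory order matches the most-significant-first order: 1E 81.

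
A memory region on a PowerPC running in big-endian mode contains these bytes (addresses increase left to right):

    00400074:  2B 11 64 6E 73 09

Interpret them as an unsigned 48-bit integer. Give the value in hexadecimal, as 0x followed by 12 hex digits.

0x2B11646E7309

Big-endian: lowest address holds the most-significant byte.
The bytes are already most-significant first: 0x2B11646E7309.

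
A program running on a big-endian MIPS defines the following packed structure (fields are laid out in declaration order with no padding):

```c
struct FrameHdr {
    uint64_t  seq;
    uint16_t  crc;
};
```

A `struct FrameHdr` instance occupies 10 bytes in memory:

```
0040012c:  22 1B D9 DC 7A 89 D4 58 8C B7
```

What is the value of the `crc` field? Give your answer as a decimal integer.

36023

`crc` follows `seq` (8 bytes), so it starts at byte offset 8 and occupies 2 bytes.
Bytes at offsets 8..9: 8C B7.
In big-endian order the high byte comes first in memory.
The bytes are already most-significant first: 0x8CB7.
0x8CB7 = 36023.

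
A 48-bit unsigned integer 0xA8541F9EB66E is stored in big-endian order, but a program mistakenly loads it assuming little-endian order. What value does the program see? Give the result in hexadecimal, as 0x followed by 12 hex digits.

0x6EB69E1F54A8

Stored big-endian, the bytes at ascending addresses are A8 54 1F 9E B6 6E.
Read back as little-endian, the first byte is least significant, giving 0x6EB69E1F54A8.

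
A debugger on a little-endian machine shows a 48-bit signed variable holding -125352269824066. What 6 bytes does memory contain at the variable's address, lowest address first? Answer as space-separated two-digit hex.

Two's complement of -125352269824066 in 48 bits: 125352269824066 = 0x7201D983C042; invert → 0x8DFE267C3FBD; add 1 → 0x8DFE267C3FBE.
Split into bytes (most-significant first): 8D FE 26 7C 3F BE.
Little-endian: lowest address holds the least-significant byte.
So at ascending addresses the bytes are BE 3F 7C 26 FE 8D.

BE 3F 7C 26 FE 8D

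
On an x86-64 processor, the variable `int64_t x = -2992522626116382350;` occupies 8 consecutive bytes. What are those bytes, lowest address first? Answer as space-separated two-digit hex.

72 91 03 D0 86 6C 78 D6

Two's complement of -2992522626116382350 in 64 bits: 2992522626116382350 = 0x298793792FFC6E8E; invert → 0xD6786C86D0039171; add 1 → 0xD6786C86D0039172.
Split into bytes (most-significant first): D6 78 6C 86 D0 03 91 72.
In little-endian order the low byte comes first in memory.
So at ascending addresses the bytes are 72 91 03 D0 86 6C 78 D6.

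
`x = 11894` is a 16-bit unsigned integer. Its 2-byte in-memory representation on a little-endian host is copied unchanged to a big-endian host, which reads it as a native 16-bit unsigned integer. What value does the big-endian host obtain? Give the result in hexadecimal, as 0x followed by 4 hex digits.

0x762E

11894 in 16-bit hexadecimal is 0x2E76.
Stored little-endian, the bytes at ascending addresses are 76 2E.
Read back as big-endian, the last byte is least significant, giving 0x762E.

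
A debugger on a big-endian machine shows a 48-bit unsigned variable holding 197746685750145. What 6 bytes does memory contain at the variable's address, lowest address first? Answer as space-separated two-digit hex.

197746685750145 in hexadecimal, padded to 48 bits, is 0xB3D97CF5AB81.
Split into bytes (most-significant first): B3 D9 7C F5 AB 81.
In big-endian order the high byte comes first in memory.
So the memory order matches the most-significant-first order: B3 D9 7C F5 AB 81.

B3 D9 7C F5 AB 81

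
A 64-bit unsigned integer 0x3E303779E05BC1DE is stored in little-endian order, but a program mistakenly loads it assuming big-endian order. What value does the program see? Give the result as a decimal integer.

16051211566589620286

Stored little-endian, the bytes at ascending addresses are DE C1 5B E0 79 37 30 3E.
Read back as big-endian, the last byte is least significant, giving 0xDEC15BE07937303E.
0xDEC15BE07937303E = 16051211566589620286.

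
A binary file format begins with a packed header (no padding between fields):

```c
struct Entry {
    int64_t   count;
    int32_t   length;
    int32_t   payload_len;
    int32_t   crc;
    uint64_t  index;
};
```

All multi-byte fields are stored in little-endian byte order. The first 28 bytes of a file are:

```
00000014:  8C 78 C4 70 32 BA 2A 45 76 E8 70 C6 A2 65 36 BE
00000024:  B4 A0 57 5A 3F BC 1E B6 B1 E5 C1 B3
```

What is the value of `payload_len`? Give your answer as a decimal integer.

-1103731294

`payload_len` follows `count` (8 B), `length` (4 B), so it starts at offset 8 + 4 = 12 and occupies 4 bytes.
Bytes at offsets 12..15: A2 65 36 BE.
In little-endian order the low byte comes first in memory.
Reassemble most-significant byte first: BE 36 65 A2 → 0xBE3665A2.
Top bit is set, so as a signed 32-bit value this is 0xBE3665A2 − 2^32 = -1103731294.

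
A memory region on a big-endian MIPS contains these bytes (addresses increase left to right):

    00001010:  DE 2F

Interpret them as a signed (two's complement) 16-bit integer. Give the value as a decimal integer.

Big-endian stores the most-significant byte at the lowest address.
The bytes are already most-significant first: 0xDE2F.
Top bit is set, so as a signed 16-bit value this is 0xDE2F − 2^16 = -8657.

-8657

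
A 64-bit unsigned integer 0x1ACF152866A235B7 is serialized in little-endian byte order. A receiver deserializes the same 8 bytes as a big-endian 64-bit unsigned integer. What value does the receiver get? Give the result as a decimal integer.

Stored little-endian, the bytes at ascending addresses are B7 35 A2 66 28 15 CF 1A.
Read back as big-endian, the last byte is least significant, giving 0xB735A2662815CF1A.
0xB735A2662815CF1A = 13201636442349358874.

13201636442349358874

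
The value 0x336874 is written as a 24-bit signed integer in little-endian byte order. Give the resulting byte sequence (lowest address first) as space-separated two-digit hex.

74 68 33

Split into bytes (most-significant first): 33 68 74.
Little-endian: lowest address holds the least-significant byte.
So at ascending addresses the bytes are 74 68 33.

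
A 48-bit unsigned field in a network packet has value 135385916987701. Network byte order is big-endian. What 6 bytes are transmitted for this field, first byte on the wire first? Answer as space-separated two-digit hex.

135385916987701 in hexadecimal, padded to 48 bits, is 0x7B21FD7D5935.
Split into bytes (most-significant first): 7B 21 FD 7D 59 35.
Big-endian stores the most-significant byte at the lowest address.
So the memory order matches the most-significant-first order: 7B 21 FD 7D 59 35.

7B 21 FD 7D 59 35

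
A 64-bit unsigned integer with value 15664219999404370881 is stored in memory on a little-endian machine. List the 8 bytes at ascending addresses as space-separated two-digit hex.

15664219999404370881 in hexadecimal, padded to 64 bits, is 0xD9627D18CC112BC1.
Split into bytes (most-significant first): D9 62 7D 18 CC 11 2B C1.
Little-endian: lowest address holds the least-significant byte.
So at ascending addresses the bytes are C1 2B 11 CC 18 7D 62 D9.

C1 2B 11 CC 18 7D 62 D9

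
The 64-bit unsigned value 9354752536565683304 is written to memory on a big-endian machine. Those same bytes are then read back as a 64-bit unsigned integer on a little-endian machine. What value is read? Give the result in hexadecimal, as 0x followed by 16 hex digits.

0x6894AE4FDEC1D281

9354752536565683304 in 64-bit hexadecimal is 0x81D2C1DE4FAE9468.
Stored big-endian, the bytes at ascending addresses are 81 D2 C1 DE 4F AE 94 68.
Read back as little-endian, the first byte is least significant, giving 0x6894AE4FDEC1D281.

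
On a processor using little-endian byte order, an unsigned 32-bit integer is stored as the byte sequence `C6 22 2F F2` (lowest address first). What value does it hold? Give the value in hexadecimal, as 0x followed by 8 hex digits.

Little-endian: lowest address holds the least-significant byte.
Reassemble most-significant byte first: F2 2F 22 C6 → 0xF22F22C6.

0xF22F22C6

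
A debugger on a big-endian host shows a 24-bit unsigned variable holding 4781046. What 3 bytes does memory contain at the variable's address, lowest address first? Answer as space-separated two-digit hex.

4781046 in hexadecimal, padded to 24 bits, is 0x48F3F6.
Split into bytes (most-significant first): 48 F3 F6.
Big-endian: lowest address holds the most-significant byte.
So the memory order matches the most-significant-first order: 48 F3 F6.

48 F3 F6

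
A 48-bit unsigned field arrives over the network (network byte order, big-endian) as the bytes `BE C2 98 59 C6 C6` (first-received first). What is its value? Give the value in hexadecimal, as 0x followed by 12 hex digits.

0xBEC29859C6C6

Big-endian: lowest address holds the most-significant byte.
The bytes are already most-significant first: 0xBEC29859C6C6.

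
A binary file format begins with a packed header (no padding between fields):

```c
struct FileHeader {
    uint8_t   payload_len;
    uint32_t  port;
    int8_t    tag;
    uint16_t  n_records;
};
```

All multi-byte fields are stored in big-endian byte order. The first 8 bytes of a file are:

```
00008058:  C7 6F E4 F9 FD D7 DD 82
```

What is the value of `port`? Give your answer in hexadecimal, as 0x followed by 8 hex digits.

0x6FE4F9FD

`port` follows `payload_len` (1 byte), so it starts at byte offset 1 and occupies 4 bytes.
Bytes at offsets 1..4: 6F E4 F9 FD.
Big-endian stores the most-significant byte at the lowest address.
The bytes are already most-significant first: 0x6FE4F9FD.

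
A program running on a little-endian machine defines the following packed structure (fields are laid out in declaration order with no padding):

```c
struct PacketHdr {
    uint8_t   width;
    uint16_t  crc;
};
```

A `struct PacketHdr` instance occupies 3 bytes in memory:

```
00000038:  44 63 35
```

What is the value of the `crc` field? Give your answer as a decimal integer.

`crc` follows `width` (1 byte), so it starts at byte offset 1 and occupies 2 bytes.
Bytes at offsets 1..2: 63 35.
Little-endian: lowest address holds the least-significant byte.
Reassemble most-significant byte first: 35 63 → 0x3563.
0x3563 = 13667.

13667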